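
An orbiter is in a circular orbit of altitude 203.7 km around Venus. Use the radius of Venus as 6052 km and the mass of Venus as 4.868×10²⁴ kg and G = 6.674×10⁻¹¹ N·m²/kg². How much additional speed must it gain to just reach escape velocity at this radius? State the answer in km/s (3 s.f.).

Δv ≈ 2.99 km/s

μ = GM = 6.674×10⁻¹¹ × 4.868×10²⁴ = 3.249×10¹⁴ m³/s².
r = 6052 + 203.7 = 6255.7 km = 6.2557×10⁶ m.
Circular speed v_c = √(μ/r) = 7207 m/s.
Escape speed v_esc = √(2μ/r) = √2 × v_c = 10190 m/s.
Δv = v_esc − v_c = 2985 m/s = 2.985 km/s.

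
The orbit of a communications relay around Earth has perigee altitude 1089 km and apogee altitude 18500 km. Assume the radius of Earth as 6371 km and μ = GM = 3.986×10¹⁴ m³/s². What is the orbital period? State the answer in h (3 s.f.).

T ≈ 5.68 h

r_p = 6371 + 1089 = 7460.0 km = 7.4600×10⁶ m.
r_a = 6371 + 18500 = 24871 km = 2.4871×10⁷ m.
Semi-major axis a = (r_p + r_a)/2 = (7460.0 + 24871)/2 = 16166 km = 1.617×10⁷ m.
By Kepler's third law T = 2π√(a³/μ) = 2π × 3.255×10³ = 2.045×10⁴ s.
= 5.682 h.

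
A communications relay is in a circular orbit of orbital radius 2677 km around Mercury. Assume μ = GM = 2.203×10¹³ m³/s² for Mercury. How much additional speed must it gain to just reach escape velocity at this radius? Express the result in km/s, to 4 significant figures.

r = 2677 km = 2.677×10⁶ m.
Circular speed v_c = √(μ/r) = 2869 m/s.
Escape speed v_esc = √(2μ/r) = √2 × v_c = 4057 m/s.
Δv = v_esc − v_c = 1188 m/s = 1.188 km/s.

Δv ≈ 1.188 km/s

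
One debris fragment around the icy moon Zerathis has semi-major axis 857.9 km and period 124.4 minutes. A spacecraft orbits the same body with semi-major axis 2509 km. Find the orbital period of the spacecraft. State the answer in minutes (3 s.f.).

T₂ ≈ 622 minutes

Kepler's third law: T² ∝ a³, so T₂ = T₁ (a₂/a₁)^(3/2).
a₂/a₁ = 2.925, (a₂/a₁)^(3/2) = 5.001.
T₂ = 124.4 × 5.001 = 622.2 minutes.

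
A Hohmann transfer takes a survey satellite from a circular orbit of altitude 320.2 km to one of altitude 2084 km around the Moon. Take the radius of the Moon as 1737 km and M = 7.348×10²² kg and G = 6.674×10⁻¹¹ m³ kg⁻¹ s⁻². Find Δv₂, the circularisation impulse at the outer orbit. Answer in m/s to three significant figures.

Δv ≈ 185 m/s

μ = GM = 6.674×10⁻¹¹ × 7.348×10²² = 4.904×10¹² m³/s².
r₁ = 1737 + 320.2 = 2057.2 km = 2.0572×10⁶ m.
r₂ = 1737 + 2084 = 3821.0 km = 3.8210×10⁶ m.
Transfer ellipse a_t = (r₁ + r₂)/2 = 2.939×10⁶ m.
At r₁: circular v_c1 = √(μ/r₁) = 1544 m/s; transfer-perilune v_p = √[μ(2/r₁ − 1/a_t)] = 1760 m/s.
At r₂: circular v_c2 = √(μ/r₂) = 1133 m/s; transfer-apolune v_a = √[μ(2/r₂ − 1/a_t)] = 947.8 m/s.
Δv₂ = v_c2 − v_a = 185.1 m/s.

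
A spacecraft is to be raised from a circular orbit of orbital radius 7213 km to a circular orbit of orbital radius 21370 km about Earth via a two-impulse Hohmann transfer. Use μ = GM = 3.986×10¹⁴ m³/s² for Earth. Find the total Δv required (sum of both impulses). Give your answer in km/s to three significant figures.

Δv_total ≈ 2.91 km/s

r₁ = 7213 km = 7.213×10⁶ m.
r₂ = 21370 km = 2.137×10⁷ m.
Transfer ellipse a_t = (r₁ + r₂)/2 = 1.429×10⁷ m.
At r₁: circular v_c1 = √(μ/r₁) = 7434 m/s; transfer-perigee v_p = √[μ(2/r₁ − 1/a_t)] = 9090 m/s.
Δv₁ = v_p − v_c1 = 1656 m/s.
At r₂: circular v_c2 = √(μ/r₂) = 4319 m/s; transfer-apogee v_a = √[μ(2/r₂ − 1/a_t)] = 3068 m/s.
Δv₂ = v_c2 − v_a = 1251 m/s.
Total Δv = Δv₁ + Δv₂ = 2907 m/s = 2.907 km/s.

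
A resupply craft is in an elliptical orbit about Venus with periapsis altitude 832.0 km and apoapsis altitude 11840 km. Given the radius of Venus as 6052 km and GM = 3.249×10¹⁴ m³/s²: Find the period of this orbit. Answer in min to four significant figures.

r_p = 6052 + 832.0 = 6884.0 km = 6.8840×10⁶ m.
r_a = 6052 + 11840 = 17892 km = 1.7892×10⁷ m.
Semi-major axis a = (r_p + r_a)/2 = (6884.0 + 17892)/2 = 12388 km = 1.239×10⁷ m.
By Kepler's third law T = 2π√(a³/μ) = 2π × 2.419×10³ = 1.520×10⁴ s.
= 253.3 min.

T ≈ 253.3 min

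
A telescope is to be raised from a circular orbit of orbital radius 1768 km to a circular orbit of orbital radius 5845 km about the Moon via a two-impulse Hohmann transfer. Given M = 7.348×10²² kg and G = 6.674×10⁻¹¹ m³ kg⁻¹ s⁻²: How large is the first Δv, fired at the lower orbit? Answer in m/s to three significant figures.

μ = GM = 6.674×10⁻¹¹ × 7.348×10²² = 4.904×10¹² m³/s².
r₁ = 1768 km = 1.768×10⁶ m.
r₂ = 5845 km = 5.845×10⁶ m.
Transfer ellipse a_t = (r₁ + r₂)/2 = 3.806×10⁶ m.
At r₁: circular v_c1 = √(μ/r₁) = 1665 m/s; transfer-perilune v_p = √[μ(2/r₁ − 1/a_t)] = 2064 m/s.
Δv₁ = v_p − v_c1 = 398.3 m/s.

Δv ≈ 398 m/s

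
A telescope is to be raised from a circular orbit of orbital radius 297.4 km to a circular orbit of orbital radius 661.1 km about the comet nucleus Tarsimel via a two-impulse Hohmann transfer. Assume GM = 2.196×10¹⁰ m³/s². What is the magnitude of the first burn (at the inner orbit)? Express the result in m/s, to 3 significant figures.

r₁ = 297.4 km = 2.974×10⁵ m.
r₂ = 661.1 km = 6.611×10⁵ m.
Transfer ellipse a_t = (r₁ + r₂)/2 = 4.792×10⁵ m.
At r₁: circular v_c1 = √(μ/r₁) = 271.7 m/s; transfer-periapsis v_p = √[μ(2/r₁ − 1/a_t)] = 319.2 m/s.
Δv₁ = v_p − v_c1 = 47.42 m/s.

Δv ≈ 47.4 m/s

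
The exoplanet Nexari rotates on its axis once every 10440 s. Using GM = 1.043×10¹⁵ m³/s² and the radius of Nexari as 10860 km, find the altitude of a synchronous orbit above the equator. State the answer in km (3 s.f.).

A synchronous orbit has period T, so by Kepler's third law a = (μT²/4π²)^(1/3).
μT²/4π² = 1.043×10¹⁵ × (1.044×10⁴)² / 39.48 = 2.880×10²¹ m³.
a = 1.423×10⁷ m = 14227 km.
Altitude h = a − R = 14227 − 10860 = 3366.8 km.

h_sync ≈ 3370 km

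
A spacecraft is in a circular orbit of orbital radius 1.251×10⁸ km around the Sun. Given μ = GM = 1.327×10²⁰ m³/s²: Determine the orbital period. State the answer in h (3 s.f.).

T ≈ 6700 h

r = 1.251×10⁸ km = 1.251×10¹¹ m.
Kepler's third law: T = 2π√(r³/μ) = 2π√((1.251×10¹¹)³ / 1.327×10²⁰).
r³/μ = 1.475×10¹³ s², so T = 2π × 3.841×10⁶ = 2.413×10⁷ s.
Converting: 2.413×10⁷ s ÷ 3600 = 6704 h.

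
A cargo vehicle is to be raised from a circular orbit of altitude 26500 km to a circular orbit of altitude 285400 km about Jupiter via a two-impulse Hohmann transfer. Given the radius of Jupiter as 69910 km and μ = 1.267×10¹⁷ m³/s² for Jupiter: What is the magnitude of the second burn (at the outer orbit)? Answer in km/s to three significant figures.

r₁ = 69910 + 26500 = 96410 km = 9.6410×10⁷ m.
r₂ = 69910 + 285400 = 355310 km = 3.5531×10⁸ m.
Transfer ellipse a_t = (r₁ + r₂)/2 = 2.259×10⁸ m.
At r₁: circular v_c1 = √(μ/r₁) = 36250 m/s; transfer-perijove v_p = √[μ(2/r₁ − 1/a_t)] = 45470 m/s.
At r₂: circular v_c2 = √(μ/r₂) = 18880 m/s; transfer-apojove v_a = √[μ(2/r₂ − 1/a_t)] = 12340 m/s.
Δv₂ = v_c2 − v_a = 6546 m/s.
= 6.546 km/s.

Δv ≈ 6.55 km/s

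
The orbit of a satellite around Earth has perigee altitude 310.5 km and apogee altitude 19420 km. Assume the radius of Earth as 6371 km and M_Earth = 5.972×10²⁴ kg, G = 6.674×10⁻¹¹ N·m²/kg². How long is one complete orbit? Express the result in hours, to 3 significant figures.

μ = GM = 6.674×10⁻¹¹ × 5.972×10²⁴ = 3.986×10¹⁴ m³/s².
r_p = 6371 + 310.5 = 6681.5 km = 6.6815×10⁶ m.
r_a = 6371 + 19420 = 25791 km = 2.5791×10⁷ m.
Semi-major axis a = (r_p + r_a)/2 = (6681.5 + 25791)/2 = 16236 km = 1.624×10⁷ m.
By Kepler's third law T = 2π√(a³/μ) = 2π × 3.277×10³ = 2.059×10⁴ s.
= 5.719 hours.

T ≈ 5.72 hours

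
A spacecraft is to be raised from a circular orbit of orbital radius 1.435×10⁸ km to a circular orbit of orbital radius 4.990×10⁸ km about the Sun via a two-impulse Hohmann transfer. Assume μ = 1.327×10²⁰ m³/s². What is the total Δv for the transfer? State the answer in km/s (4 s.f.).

r₁ = 1.435×10⁸ km = 1.435×10¹¹ m.
r₂ = 4.990×10⁸ km = 4.990×10¹¹ m.
Transfer ellipse a_t = (r₁ + r₂)/2 = 3.212×10¹¹ m.
At r₁: circular v_c1 = √(μ/r₁) = 30410 m/s; transfer-perihelion v_p = √[μ(2/r₁ − 1/a_t)] = 37900 m/s.
Δv₁ = v_p − v_c1 = 7490 m/s.
At r₂: circular v_c2 = √(μ/r₂) = 16310 m/s; transfer-aphelion v_a = √[μ(2/r₂ − 1/a_t)] = 10900 m/s.
Δv₂ = v_c2 − v_a = 5408 m/s.
Total Δv = Δv₁ + Δv₂ = 12900 m/s = 12.90 km/s.

Δv_total ≈ 12.90 km/s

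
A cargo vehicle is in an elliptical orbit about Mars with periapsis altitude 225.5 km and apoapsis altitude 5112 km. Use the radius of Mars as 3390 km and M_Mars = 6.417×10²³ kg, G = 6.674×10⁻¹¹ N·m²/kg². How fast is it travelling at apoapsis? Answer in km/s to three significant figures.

v ≈ 1.73 km/s

μ = GM = 6.674×10⁻¹¹ × 6.417×10²³ = 4.283×10¹³ m³/s².
r_p = 3390 + 225.5 = 3615.5 km = 3.6155×10⁶ m.
r_a = 3390 + 5112 = 8502.0 km = 8.5020×10⁶ m.
Semi-major axis a = (r_p + r_a)/2 = 6058.8 km = 6.059×10⁶ m.
Vis-viva: v² = μ(2/r − 1/a) = 4.283×10¹³ × (2.352×10⁻⁷ − 1.651×10⁻⁷) = 3.006×10⁶ m²/s².
v = 1734 m/s = 1.734 km/s.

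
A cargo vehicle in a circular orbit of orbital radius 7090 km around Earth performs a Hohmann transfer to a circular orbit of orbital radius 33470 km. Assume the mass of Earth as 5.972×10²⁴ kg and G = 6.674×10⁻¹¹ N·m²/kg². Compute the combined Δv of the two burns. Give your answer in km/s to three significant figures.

Δv_total ≈ 3.54 km/s

μ = GM = 6.674×10⁻¹¹ × 5.972×10²⁴ = 3.986×10¹⁴ m³/s².
r₁ = 7090 km = 7.090×10⁶ m.
r₂ = 33470 km = 3.347×10⁷ m.
Transfer ellipse a_t = (r₁ + r₂)/2 = 2.028×10⁷ m.
At r₁: circular v_c1 = √(μ/r₁) = 7498 m/s; transfer-perigee v_p = √[μ(2/r₁ − 1/a_t)] = 9632 m/s.
Δv₁ = v_p − v_c1 = 2134 m/s.
At r₂: circular v_c2 = √(μ/r₂) = 3451 m/s; transfer-apogee v_a = √[μ(2/r₂ − 1/a_t)] = 2040 m/s.
Δv₂ = v_c2 − v_a = 1410 m/s.
Total Δv = Δv₁ + Δv₂ = 3545 m/s = 3.545 km/s.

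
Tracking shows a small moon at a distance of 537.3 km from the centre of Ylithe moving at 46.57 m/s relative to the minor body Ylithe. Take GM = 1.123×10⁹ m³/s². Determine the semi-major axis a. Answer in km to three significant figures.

r = 5.373×10⁵ m.
Vis-viva rearranged: 1/a = 2/r − v²/μ = 3.722×10⁻⁶ − 1.931×10⁻⁶ = 1.791×10⁻⁶ m⁻¹.
a = 5.583×10⁵ m = 558.32 km.

a ≈ 558 km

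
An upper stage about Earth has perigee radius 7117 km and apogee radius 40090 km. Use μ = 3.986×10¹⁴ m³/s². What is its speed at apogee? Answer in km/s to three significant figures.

v ≈ 1.73 km/s

Semi-major axis a = (r_p + r_a)/2 = 23604 km = 2.360×10⁷ m.
Vis-viva: v² = μ(2/r − 1/a) = 3.986×10¹⁴ × (4.989×10⁻⁸ − 4.237×10⁻⁸) = 2.998×10⁶ m²/s².
v = 1731 m/s = 1.731 km/s.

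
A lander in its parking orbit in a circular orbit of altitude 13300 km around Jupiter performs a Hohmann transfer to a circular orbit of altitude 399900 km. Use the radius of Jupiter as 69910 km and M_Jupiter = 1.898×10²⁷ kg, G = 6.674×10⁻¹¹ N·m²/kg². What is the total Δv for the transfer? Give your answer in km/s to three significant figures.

Δv_total ≈ 19.3 km/s

μ = GM = 6.674×10⁻¹¹ × 1.898×10²⁷ = 1.267×10¹⁷ m³/s².
r₁ = 69910 + 13300 = 83210 km = 8.3210×10⁷ m.
r₂ = 69910 + 399900 = 469810 km = 4.6981×10⁸ m.
Transfer ellipse a_t = (r₁ + r₂)/2 = 2.765×10⁸ m.
At r₁: circular v_c1 = √(μ/r₁) = 39020 m/s; transfer-perijove v_p = √[μ(2/r₁ − 1/a_t)] = 50860 m/s.
Δv₁ = v_p − v_c1 = 11840 m/s.
At r₂: circular v_c2 = √(μ/r₂) = 16420 m/s; transfer-apojove v_a = √[μ(2/r₂ − 1/a_t)] = 9008 m/s.
Δv₂ = v_c2 − v_a = 7413 m/s.
Total Δv = Δv₁ + Δv₂ = 19250 m/s = 19.25 km/s.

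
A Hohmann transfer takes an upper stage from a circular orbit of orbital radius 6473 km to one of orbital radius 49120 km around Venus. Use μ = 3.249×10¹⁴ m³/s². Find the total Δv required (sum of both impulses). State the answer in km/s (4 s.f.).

r₁ = 6473 km = 6.473×10⁶ m.
r₂ = 49120 km = 4.912×10⁷ m.
Transfer ellipse a_t = (r₁ + r₂)/2 = 2.780×10⁷ m.
At r₁: circular v_c1 = √(μ/r₁) = 7085 m/s; transfer-periapsis v_p = √[μ(2/r₁ − 1/a_t)] = 9418 m/s.
Δv₁ = v_p − v_c1 = 2333 m/s.
At r₂: circular v_c2 = √(μ/r₂) = 2572 m/s; transfer-apoapsis v_a = √[μ(2/r₂ − 1/a_t)] = 1241 m/s.
Δv₂ = v_c2 − v_a = 1331 m/s.
Total Δv = Δv₁ + Δv₂ = 3664 m/s = 3.664 km/s.

Δv_total ≈ 3.664 km/s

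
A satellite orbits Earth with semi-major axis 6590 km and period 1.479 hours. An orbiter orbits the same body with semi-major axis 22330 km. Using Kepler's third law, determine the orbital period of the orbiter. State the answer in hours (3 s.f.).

Kepler's third law: T² ∝ a³, so T₂ = T₁ (a₂/a₁)^(3/2).
a₂/a₁ = 3.388, (a₂/a₁)^(3/2) = 6.237.
T₂ = 1.479 × 6.237 = 9.225 hours.

T₂ ≈ 9.23 hours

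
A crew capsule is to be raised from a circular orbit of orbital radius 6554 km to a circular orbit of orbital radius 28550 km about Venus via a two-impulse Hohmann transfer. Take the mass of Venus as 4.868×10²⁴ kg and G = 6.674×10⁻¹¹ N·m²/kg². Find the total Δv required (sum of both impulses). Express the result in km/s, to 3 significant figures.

Δv_total ≈ 3.25 km/s

μ = GM = 6.674×10⁻¹¹ × 4.868×10²⁴ = 3.249×10¹⁴ m³/s².
r₁ = 6554 km = 6.554×10⁶ m.
r₂ = 28550 km = 2.855×10⁷ m.
Transfer ellipse a_t = (r₁ + r₂)/2 = 1.755×10⁷ m.
At r₁: circular v_c1 = √(μ/r₁) = 7041 m/s; transfer-periapsis v_p = √[μ(2/r₁ − 1/a_t)] = 8980 m/s.
Δv₁ = v_p − v_c1 = 1939 m/s.
At r₂: circular v_c2 = √(μ/r₂) = 3373 m/s; transfer-apoapsis v_a = √[μ(2/r₂ − 1/a_t)] = 2061 m/s.
Δv₂ = v_c2 − v_a = 1312 m/s.
Total Δv = Δv₁ + Δv₂ = 3251 m/s = 3.251 km/s.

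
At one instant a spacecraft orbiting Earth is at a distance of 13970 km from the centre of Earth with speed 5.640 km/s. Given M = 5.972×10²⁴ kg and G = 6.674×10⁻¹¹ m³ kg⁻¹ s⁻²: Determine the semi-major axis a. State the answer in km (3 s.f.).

μ = GM = 6.674×10⁻¹¹ × 5.972×10²⁴ = 3.986×10¹⁴ m³/s².
r = 1.397×10⁷ m.
Vis-viva rearranged: 1/a = 2/r − v²/μ = 1.432×10⁻⁷ − 7.981×10⁻⁸ = 6.335×10⁻⁸ m⁻¹.
a = 1.578×10⁷ m = 15784 km.

a ≈ 15800 km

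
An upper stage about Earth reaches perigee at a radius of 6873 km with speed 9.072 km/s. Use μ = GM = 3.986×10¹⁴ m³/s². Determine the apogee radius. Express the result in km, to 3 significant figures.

apogee radius ≈ 16800 km

r_p = 6.873×10⁶ m.
Specific energy ε = v²/2 − μ/r = -1.684×10⁷ J/kg, so a = −μ/(2ε) = 1.183×10⁷ m.
The apsides satisfy r_p + r_a = 2a, so the apogee radius is 2a − r_p = 1.679×10⁷ m = 16791 km.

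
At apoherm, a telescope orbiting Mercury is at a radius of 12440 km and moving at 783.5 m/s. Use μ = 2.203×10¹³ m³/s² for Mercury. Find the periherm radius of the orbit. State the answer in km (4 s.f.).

periherm radius ≈ 2608 km

r_a = 1.244×10⁷ m.
Specific energy ε = v²/2 − μ/r = -1.464×10⁶ J/kg, so a = −μ/(2ε) = 7.524×10⁶ m.
The apsides satisfy r_p + r_a = 2a, so the periherm radius is 2a − r_a = 2.608×10⁶ m = 2608.2 km.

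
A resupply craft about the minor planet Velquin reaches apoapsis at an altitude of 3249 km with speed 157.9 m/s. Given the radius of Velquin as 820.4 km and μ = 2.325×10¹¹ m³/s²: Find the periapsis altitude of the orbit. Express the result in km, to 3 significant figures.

periapsis altitude ≈ 315 km

r_a = 820.4 + 3249 = 4069.4 km = 4.069×10⁶ m.
Specific energy ε = v²/2 − μ/r = -4.467×10⁴ J/kg, so a = −μ/(2ε) = 2.603×10⁶ m.
The apsides satisfy r_p + r_a = 2a, so the periapsis radius is 2a − r_a = 1.136×10⁶ m = 1135.7 km.
Periapsis altitude = 1135.7 − 820.4 = 315.32 km.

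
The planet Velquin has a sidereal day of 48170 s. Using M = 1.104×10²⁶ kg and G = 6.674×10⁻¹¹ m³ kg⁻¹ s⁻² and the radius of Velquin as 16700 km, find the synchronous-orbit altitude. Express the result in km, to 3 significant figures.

μ = GM = 6.674×10⁻¹¹ × 1.104×10²⁶ = 7.368×10¹⁵ m³/s².
A synchronous orbit has period T, so by Kepler's third law a = (μT²/4π²)^(1/3).
μT²/4π² = 7.368×10¹⁵ × (4.817×10⁴)² / 39.48 = 4.331×10²³ m³.
a = 7.566×10⁷ m = 75657 km.
Altitude h = a − R = 75657 − 16700 = 58957 km.

h_sync ≈ 59000 km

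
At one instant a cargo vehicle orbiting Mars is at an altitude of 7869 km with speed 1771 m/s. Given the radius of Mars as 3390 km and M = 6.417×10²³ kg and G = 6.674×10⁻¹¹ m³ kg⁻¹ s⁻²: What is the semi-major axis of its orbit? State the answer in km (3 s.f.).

μ = GM = 6.674×10⁻¹¹ × 6.417×10²³ = 4.283×10¹³ m³/s².
r = 3390 + 7869 = 11259 km = 1.126×10⁷ m.
Vis-viva rearranged: 1/a = 2/r − v²/μ = 1.776×10⁻⁷ − 7.324×10⁻⁸ = 1.044×10⁻⁷ m⁻¹.
a = 9.578×10⁶ m = 9578.5 km.

a ≈ 9580 km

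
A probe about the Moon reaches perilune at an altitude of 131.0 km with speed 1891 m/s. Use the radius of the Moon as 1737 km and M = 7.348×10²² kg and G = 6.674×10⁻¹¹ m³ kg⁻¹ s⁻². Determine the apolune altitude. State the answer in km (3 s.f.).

apolune altitude ≈ 2250 km

μ = GM = 6.674×10⁻¹¹ × 7.348×10²² = 4.904×10¹² m³/s².
r_p = 1737 + 131.0 = 1868.0 km = 1.868×10⁶ m.
Specific energy ε = v²/2 − μ/r = -8.374×10⁵ J/kg, so a = −μ/(2ε) = 2.928×10⁶ m.
The apsides satisfy r_p + r_a = 2a, so the apolune radius is 2a − r_p = 3.989×10⁶ m = 3988.6 km.
Apolune altitude = 3988.6 − 1737 = 2251.6 km.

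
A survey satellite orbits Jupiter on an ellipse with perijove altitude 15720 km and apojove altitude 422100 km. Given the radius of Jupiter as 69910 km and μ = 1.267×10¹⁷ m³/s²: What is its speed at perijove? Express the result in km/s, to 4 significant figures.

v ≈ 50.21 km/s

r_p = 69910 + 15720 = 85630 km = 8.5630×10⁷ m.
r_a = 69910 + 422100 = 492010 km = 4.9201×10⁸ m.
Semi-major axis a = (r_p + r_a)/2 = 2.8882×10⁵ km = 2.888×10⁸ m.
Vis-viva: v² = μ(2/r − 1/a) = 1.267×10¹⁷ × (2.336×10⁻⁸ − 3.462×10⁻⁹) = 2.521×10⁹ m²/s².
v = 50210 m/s = 50.21 km/s.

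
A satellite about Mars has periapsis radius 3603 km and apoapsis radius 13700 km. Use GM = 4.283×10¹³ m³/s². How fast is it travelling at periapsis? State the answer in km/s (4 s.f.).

Semi-major axis a = (r_p + r_a)/2 = 8651.5 km = 8.652×10⁶ m.
Vis-viva: v² = μ(2/r − 1/a) = 4.283×10¹³ × (5.551×10⁻⁷ − 1.156×10⁻⁷) = 1.882×10⁷ m²/s².
v = 4339 m/s = 4.339 km/s.

v ≈ 4.339 km/s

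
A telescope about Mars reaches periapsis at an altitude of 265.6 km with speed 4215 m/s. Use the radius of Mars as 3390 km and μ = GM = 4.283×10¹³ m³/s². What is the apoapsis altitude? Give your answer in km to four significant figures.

apoapsis altitude ≈ 8072 km

r_p = 3390 + 265.6 = 3655.6 km = 3.656×10⁶ m.
Specific energy ε = v²/2 − μ/r = -2.833×10⁶ J/kg, so a = −μ/(2ε) = 7.559×10⁶ m.
The apsides satisfy r_p + r_a = 2a, so the apoapsis radius is 2a − r_p = 1.146×10⁷ m = 11462 km.
Apoapsis altitude = 11462 − 3390 = 8071.8 km.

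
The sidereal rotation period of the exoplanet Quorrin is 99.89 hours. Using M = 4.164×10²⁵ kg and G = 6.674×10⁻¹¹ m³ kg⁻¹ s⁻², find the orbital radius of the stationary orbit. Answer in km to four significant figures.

r_sync ≈ 2.088×10⁵ km

μ = GM = 6.674×10⁻¹¹ × 4.164×10²⁵ = 2.779×10¹⁵ m³/s².
T = 99.89 hours = 3.596×10⁵ s.
A synchronous orbit has period T, so by Kepler's third law a = (μT²/4π²)^(1/3).
μT²/4π² = 2.779×10¹⁵ × (3.596×10⁵)² / 39.48 = 9.103×10²⁴ m³.
a = 2.088×10⁸ m = 2.0880×10⁵ km.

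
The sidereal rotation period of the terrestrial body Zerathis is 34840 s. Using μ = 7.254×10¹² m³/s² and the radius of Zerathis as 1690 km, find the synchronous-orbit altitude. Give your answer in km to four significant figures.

A synchronous orbit has period T, so by Kepler's third law a = (μT²/4π²)^(1/3).
μT²/4π² = 7.254×10¹² × (3.484×10⁴)² / 39.48 = 2.230×10²⁰ m³.
a = 6.064×10⁶ m = 6064.4 km.
Altitude h = a − R = 6064.4 − 1690 = 4374.4 km.

h_sync ≈ 4374 km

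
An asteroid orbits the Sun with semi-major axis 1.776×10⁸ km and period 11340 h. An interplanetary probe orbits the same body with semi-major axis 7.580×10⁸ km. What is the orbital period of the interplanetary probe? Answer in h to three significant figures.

T₂ ≈ 1.00×10⁵ h

Kepler's third law: T² ∝ a³, so T₂ = T₁ (a₂/a₁)^(3/2).
a₂/a₁ = 4.268, (a₂/a₁)^(3/2) = 8.817.
T₂ = 11340 × 8.817 = 99990 h.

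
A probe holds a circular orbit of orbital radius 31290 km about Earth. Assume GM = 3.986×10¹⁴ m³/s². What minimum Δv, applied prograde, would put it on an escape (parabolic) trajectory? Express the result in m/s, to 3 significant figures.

r = 31290 km = 3.129×10⁷ m.
Circular speed v_c = √(μ/r) = 3569 m/s.
Escape speed v_esc = √(2μ/r) = √2 × v_c = 5048 m/s.
Δv = v_esc − v_c = 1478 m/s.

Δv ≈ 1480 m/s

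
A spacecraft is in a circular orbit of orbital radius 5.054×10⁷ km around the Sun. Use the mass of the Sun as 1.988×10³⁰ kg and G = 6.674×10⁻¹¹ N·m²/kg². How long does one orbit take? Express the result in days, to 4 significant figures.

T ≈ 71.73 days

μ = GM = 6.674×10⁻¹¹ × 1.988×10³⁰ = 1.327×10²⁰ m³/s².
r = 5.054×10⁷ km = 5.054×10¹⁰ m.
Kepler's third law: T = 2π√(r³/μ) = 2π√((5.054×10¹⁰)³ / 1.327×10²⁰).
r³/μ = 9.730×10¹¹ s², so T = 2π × 9.864×10⁵ = 6.198×10⁶ s.
Converting: 6.198×10⁶ s ÷ 86400 = 71.73 days.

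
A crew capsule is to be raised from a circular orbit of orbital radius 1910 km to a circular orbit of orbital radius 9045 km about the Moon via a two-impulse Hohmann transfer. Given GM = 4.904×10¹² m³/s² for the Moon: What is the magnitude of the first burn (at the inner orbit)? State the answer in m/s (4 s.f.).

r₁ = 1910 km = 1.910×10⁶ m.
r₂ = 9045 km = 9.045×10⁶ m.
Transfer ellipse a_t = (r₁ + r₂)/2 = 5.478×10⁶ m.
At r₁: circular v_c1 = √(μ/r₁) = 1602 m/s; transfer-perilune v_p = √[μ(2/r₁ − 1/a_t)] = 2059 m/s.
Δv₁ = v_p − v_c1 = 456.7 m/s.

Δv ≈ 456.7 m/s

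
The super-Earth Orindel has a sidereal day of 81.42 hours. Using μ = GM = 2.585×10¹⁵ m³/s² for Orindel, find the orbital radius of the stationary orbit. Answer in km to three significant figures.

r_sync ≈ 1.78×10⁵ km

T = 81.42 hours = 2.931×10⁵ s.
A synchronous orbit has period T, so by Kepler's third law a = (μT²/4π²)^(1/3).
μT²/4π² = 2.585×10¹⁵ × (2.931×10⁵)² / 39.48 = 5.626×10²⁴ m³.
a = 1.779×10⁸ m = 1.7785×10⁵ km.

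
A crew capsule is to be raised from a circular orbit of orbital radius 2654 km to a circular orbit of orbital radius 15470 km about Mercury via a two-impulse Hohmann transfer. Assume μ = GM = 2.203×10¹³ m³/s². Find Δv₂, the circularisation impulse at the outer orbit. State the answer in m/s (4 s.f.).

Δv ≈ 547.5 m/s

r₁ = 2654 km = 2.654×10⁶ m.
r₂ = 15470 km = 1.547×10⁷ m.
Transfer ellipse a_t = (r₁ + r₂)/2 = 9.062×10⁶ m.
At r₁: circular v_c1 = √(μ/r₁) = 2881 m/s; transfer-periherm v_p = √[μ(2/r₁ − 1/a_t)] = 3764 m/s.
At r₂: circular v_c2 = √(μ/r₂) = 1193 m/s; transfer-apoherm v_a = √[μ(2/r₂ − 1/a_t)] = 645.8 m/s.
Δv₂ = v_c2 − v_a = 547.5 m/s.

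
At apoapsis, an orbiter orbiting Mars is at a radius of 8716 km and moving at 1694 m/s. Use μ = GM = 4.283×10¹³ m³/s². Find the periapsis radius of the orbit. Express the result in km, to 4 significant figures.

periapsis radius ≈ 3595 km

r_a = 8.716×10⁶ m.
Specific energy ε = v²/2 − μ/r = -3.479×10⁶ J/kg, so a = −μ/(2ε) = 6.155×10⁶ m.
The apsides satisfy r_p + r_a = 2a, so the periapsis radius is 2a − r_a = 3.595×10⁶ m = 3594.5 km.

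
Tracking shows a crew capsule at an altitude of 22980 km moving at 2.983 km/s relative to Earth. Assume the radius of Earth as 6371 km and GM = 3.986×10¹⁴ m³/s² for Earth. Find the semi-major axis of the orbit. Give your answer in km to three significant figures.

a ≈ 21800 km

r = 6371 + 22980 = 29351 km = 2.935×10⁷ m.
Specific orbital energy ε = v²/2 − μ/r = (2983)²/2 − 3.986×10¹⁴/2.935×10⁷ = -9.131×10⁶ J/kg.
Since ε = −μ/(2a), a = −μ/(2ε) = 2.183×10⁷ m = 21826 km.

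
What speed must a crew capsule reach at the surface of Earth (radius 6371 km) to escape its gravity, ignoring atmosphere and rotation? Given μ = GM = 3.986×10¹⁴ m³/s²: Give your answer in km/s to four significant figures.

v_esc ≈ 11.19 km/s

r = R = 6.371×10⁶ m.
Escape speed v_esc = √(2μ/r) = √(2 × 3.986×10¹⁴ / 6.371×10⁶) = √(1.251×10⁸) = 11190 m/s.
= 11.19 km/s.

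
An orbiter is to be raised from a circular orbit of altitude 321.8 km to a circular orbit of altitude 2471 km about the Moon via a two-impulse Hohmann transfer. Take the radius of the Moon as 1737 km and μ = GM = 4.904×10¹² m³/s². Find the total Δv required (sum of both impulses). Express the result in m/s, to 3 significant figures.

r₁ = 1737 + 321.8 = 2058.8 km = 2.0588×10⁶ m.
r₂ = 1737 + 2471 = 4208.0 km = 4.2080×10⁶ m.
Transfer ellipse a_t = (r₁ + r₂)/2 = 3.133×10⁶ m.
At r₁: circular v_c1 = √(μ/r₁) = 1543 m/s; transfer-perilune v_p = √[μ(2/r₁ − 1/a_t)] = 1789 m/s.
Δv₁ = v_p − v_c1 = 245.2 m/s.
At r₂: circular v_c2 = √(μ/r₂) = 1080 m/s; transfer-apolune v_a = √[μ(2/r₂ − 1/a_t)] = 875.1 m/s.
Δv₂ = v_c2 − v_a = 204.5 m/s.
Total Δv = Δv₁ + Δv₂ = 449.7 m/s.

Δv_total ≈ 450 m/s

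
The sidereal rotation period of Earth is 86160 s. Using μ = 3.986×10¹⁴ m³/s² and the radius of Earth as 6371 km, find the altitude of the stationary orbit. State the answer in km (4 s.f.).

h_sync ≈ 35790 km

A synchronous orbit has period T, so by Kepler's third law a = (μT²/4π²)^(1/3).
μT²/4π² = 3.986×10¹⁴ × (8.616×10⁴)² / 39.48 = 7.495×10²² m³.
a = 4.216×10⁷ m = 42163 km.
Altitude h = a − R = 42163 − 6371 = 35792 km.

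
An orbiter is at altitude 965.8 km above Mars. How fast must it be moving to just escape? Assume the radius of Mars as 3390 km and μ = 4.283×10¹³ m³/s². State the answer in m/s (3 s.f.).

r = 3390 + 965.8 = 4355.8 km = 4.3558×10⁶ m.
Escape speed v_esc = √(2μ/r) = √(2 × 4.283×10¹³ / 4.356×10⁶) = √(1.967×10⁷) = 4435 m/s.

v_esc ≈ 4430 m/s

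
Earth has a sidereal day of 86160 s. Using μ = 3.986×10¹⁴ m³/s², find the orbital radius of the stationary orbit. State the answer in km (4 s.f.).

A synchronous orbit has period T, so by Kepler's third law a = (μT²/4π²)^(1/3).
μT²/4π² = 3.986×10¹⁴ × (8.616×10⁴)² / 39.48 = 7.495×10²² m³.
a = 4.216×10⁷ m = 42163 km.

r_sync ≈ 42160 km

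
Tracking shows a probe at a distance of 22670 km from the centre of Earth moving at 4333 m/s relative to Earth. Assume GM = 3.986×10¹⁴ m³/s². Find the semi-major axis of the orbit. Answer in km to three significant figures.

a ≈ 24300 km

r = 2.267×10⁷ m.
Specific orbital energy ε = v²/2 − μ/r = (4333)²/2 − 3.986×10¹⁴/2.267×10⁷ = -8.195×10⁶ J/kg.
Since ε = −μ/(2a), a = −μ/(2ε) = 2.432×10⁷ m = 24319 km.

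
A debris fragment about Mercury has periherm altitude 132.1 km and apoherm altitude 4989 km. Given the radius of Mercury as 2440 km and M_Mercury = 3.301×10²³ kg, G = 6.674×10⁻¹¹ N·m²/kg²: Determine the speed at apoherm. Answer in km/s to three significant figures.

v ≈ 1.24 km/s

μ = GM = 6.674×10⁻¹¹ × 3.301×10²³ = 2.203×10¹³ m³/s².
r_p = 2440 + 132.1 = 2572.1 km = 2.5721×10⁶ m.
r_a = 2440 + 4989 = 7429.0 km = 7.4290×10⁶ m.
Semi-major axis a = (r_p + r_a)/2 = 5000.6 km = 5.001×10⁶ m.
Vis-viva: v² = μ(2/r − 1/a) = 2.203×10¹³ × (2.692×10⁻⁷ − 2.000×10⁻⁷) = 1.525×10⁶ m²/s².
v = 1235 m/s = 1.235 km/s.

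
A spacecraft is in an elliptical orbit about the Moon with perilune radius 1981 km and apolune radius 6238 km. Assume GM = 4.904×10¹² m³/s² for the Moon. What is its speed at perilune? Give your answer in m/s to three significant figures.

Semi-major axis a = (r_p + r_a)/2 = 4109.5 km = 4.110×10⁶ m.
Vis-viva: v² = μ(2/r − 1/a) = 4.904×10¹² × (1.010×10⁻⁶ − 2.433×10⁻⁷) = 3.758×10⁶ m²/s².
v = 1938 m/s.

v ≈ 1940 m/s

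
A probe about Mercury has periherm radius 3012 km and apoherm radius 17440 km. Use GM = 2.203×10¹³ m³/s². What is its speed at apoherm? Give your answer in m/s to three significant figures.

Semi-major axis a = (r_p + r_a)/2 = 10226 km = 1.023×10⁷ m.
Vis-viva: v² = μ(2/r − 1/a) = 2.203×10¹³ × (1.147×10⁻⁷ − 9.779×10⁻⁸) = 3.721×10⁵ m²/s².
v = 610.0 m/s.

v ≈ 610 m/s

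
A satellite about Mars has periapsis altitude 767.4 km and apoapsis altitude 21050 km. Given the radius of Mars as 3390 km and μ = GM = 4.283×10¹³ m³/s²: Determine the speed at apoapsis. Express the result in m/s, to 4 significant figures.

v ≈ 713.8 m/s

r_p = 3390 + 767.4 = 4157.4 km = 4.1574×10⁶ m.
r_a = 3390 + 21050 = 24440 km = 2.4440×10⁷ m.
Semi-major axis a = (r_p + r_a)/2 = 14299 km = 1.430×10⁷ m.
Vis-viva: v² = μ(2/r − 1/a) = 4.283×10¹³ × (8.183×10⁻⁸ − 6.994×10⁻⁸) = 5.095×10⁵ m²/s².
v = 713.8 m/s.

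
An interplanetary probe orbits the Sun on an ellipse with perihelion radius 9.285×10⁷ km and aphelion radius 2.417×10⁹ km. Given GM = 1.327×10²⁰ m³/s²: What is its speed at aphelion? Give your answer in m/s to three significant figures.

v ≈ 2020 m/s

Semi-major axis a = (r_p + r_a)/2 = 1.2549×10⁹ km = 1.255×10¹² m.
Vis-viva: v² = μ(2/r − 1/a) = 1.327×10²⁰ × (8.275×10⁻¹³ − 7.969×10⁻¹³) = 4.062×10⁶ m²/s².
v = 2015 m/s.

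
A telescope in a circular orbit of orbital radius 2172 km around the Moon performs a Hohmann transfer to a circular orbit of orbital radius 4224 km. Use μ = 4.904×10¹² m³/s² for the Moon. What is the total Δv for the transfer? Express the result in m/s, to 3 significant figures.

r₁ = 2172 km = 2.172×10⁶ m.
r₂ = 4224 km = 4.224×10⁶ m.
Transfer ellipse a_t = (r₁ + r₂)/2 = 3.198×10⁶ m.
At r₁: circular v_c1 = √(μ/r₁) = 1503 m/s; transfer-perilune v_p = √[μ(2/r₁ − 1/a_t)] = 1727 m/s.
Δv₁ = v_p − v_c1 = 224.3 m/s.
At r₂: circular v_c2 = √(μ/r₂) = 1077 m/s; transfer-apolune v_a = √[μ(2/r₂ − 1/a_t)] = 888.0 m/s.
Δv₂ = v_c2 − v_a = 189.5 m/s.
Total Δv = Δv₁ + Δv₂ = 413.8 m/s.

Δv_total ≈ 414 m/s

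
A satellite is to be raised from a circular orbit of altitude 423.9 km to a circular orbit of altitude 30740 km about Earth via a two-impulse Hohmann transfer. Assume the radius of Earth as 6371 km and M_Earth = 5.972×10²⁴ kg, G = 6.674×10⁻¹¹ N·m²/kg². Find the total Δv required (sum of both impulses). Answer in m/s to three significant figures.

μ = GM = 6.674×10⁻¹¹ × 5.972×10²⁴ = 3.986×10¹⁴ m³/s².
r₁ = 6371 + 423.9 = 6794.9 km = 6.7949×10⁶ m.
r₂ = 6371 + 30740 = 37111 km = 3.7111×10⁷ m.
Transfer ellipse a_t = (r₁ + r₂)/2 = 2.195×10⁷ m.
At r₁: circular v_c1 = √(μ/r₁) = 7659 m/s; transfer-perigee v_p = √[μ(2/r₁ − 1/a_t)] = 9958 m/s.
Δv₁ = v_p − v_c1 = 2299 m/s.
At r₂: circular v_c2 = √(μ/r₂) = 3277 m/s; transfer-apogee v_a = √[μ(2/r₂ − 1/a_t)] = 1823 m/s.
Δv₂ = v_c2 − v_a = 1454 m/s.
Total Δv = Δv₁ + Δv₂ = 3753 m/s.

Δv_total ≈ 3750 m/s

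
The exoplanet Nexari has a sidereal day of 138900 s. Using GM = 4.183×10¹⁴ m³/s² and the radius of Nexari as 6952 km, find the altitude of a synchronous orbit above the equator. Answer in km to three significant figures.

h_sync ≈ 52000 km

A synchronous orbit has period T, so by Kepler's third law a = (μT²/4π²)^(1/3).
μT²/4π² = 4.183×10¹⁴ × (1.389×10⁵)² / 39.48 = 2.044×10²³ m³.
a = 5.891×10⁷ m = 58908 km.
Altitude h = a − R = 58908 − 6952 = 51956 km.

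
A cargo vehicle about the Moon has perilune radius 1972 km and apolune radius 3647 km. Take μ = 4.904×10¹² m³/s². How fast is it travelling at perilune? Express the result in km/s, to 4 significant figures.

Semi-major axis a = (r_p + r_a)/2 = 2809.5 km = 2.810×10⁶ m.
Vis-viva: v² = μ(2/r − 1/a) = 4.904×10¹² × (1.014×10⁻⁶ − 3.559×10⁻⁷) = 3.228×10⁶ m²/s².
v = 1797 m/s = 1.797 km/s.

v ≈ 1.797 km/s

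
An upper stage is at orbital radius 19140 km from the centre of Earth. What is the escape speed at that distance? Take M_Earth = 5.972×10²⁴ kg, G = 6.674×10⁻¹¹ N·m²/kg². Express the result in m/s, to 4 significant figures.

μ = GM = 6.674×10⁻¹¹ × 5.972×10²⁴ = 3.986×10¹⁴ m³/s².
r = 19140 km = 1.914×10⁷ m.
Escape speed v_esc = √(2μ/r) = √(2 × 3.986×10¹⁴ / 1.914×10⁷) = √(4.165×10⁷) = 6454 m/s.

v_esc ≈ 6454 m/s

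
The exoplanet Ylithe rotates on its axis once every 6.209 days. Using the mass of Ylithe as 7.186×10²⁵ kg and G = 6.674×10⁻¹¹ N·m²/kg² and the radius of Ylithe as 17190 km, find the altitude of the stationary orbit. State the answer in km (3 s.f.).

h_sync ≈ 3.10×10⁵ km

μ = GM = 6.674×10⁻¹¹ × 7.186×10²⁵ = 4.796×10¹⁵ m³/s².
T = 6.209 days = 5.365×10⁵ s.
A synchronous orbit has period T, so by Kepler's third law a = (μT²/4π²)^(1/3).
μT²/4π² = 4.796×10¹⁵ × (5.365×10⁵)² / 39.48 = 3.496×10²⁵ m³.
a = 3.270×10⁸ m = 3.2699×10⁵ km.
Altitude h = a − R = 3.2699×10⁵ − 17190 = 3.0980×10⁵ km.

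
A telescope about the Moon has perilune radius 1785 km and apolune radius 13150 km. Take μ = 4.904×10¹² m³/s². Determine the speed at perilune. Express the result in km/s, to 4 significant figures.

v ≈ 2.200 km/s

Semi-major axis a = (r_p + r_a)/2 = 7467.5 km = 7.468×10⁶ m.
Vis-viva: v² = μ(2/r − 1/a) = 4.904×10¹² × (1.120×10⁻⁶ − 1.339×10⁻⁷) = 4.838×10⁶ m²/s².
v = 2200 m/s = 2.200 km/s.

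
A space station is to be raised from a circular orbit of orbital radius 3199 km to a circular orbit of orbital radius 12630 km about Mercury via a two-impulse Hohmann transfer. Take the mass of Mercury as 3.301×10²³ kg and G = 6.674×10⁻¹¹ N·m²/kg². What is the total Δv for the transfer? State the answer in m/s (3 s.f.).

μ = GM = 6.674×10⁻¹¹ × 3.301×10²³ = 2.203×10¹³ m³/s².
r₁ = 3199 km = 3.199×10⁶ m.
r₂ = 12630 km = 1.263×10⁷ m.
Transfer ellipse a_t = (r₁ + r₂)/2 = 7.914×10⁶ m.
At r₁: circular v_c1 = √(μ/r₁) = 2624 m/s; transfer-periherm v_p = √[μ(2/r₁ − 1/a_t)] = 3315 m/s.
Δv₁ = v_p − v_c1 = 690.8 m/s.
At r₂: circular v_c2 = √(μ/r₂) = 1321 m/s; transfer-apoherm v_a = √[μ(2/r₂ − 1/a_t)] = 839.7 m/s.
Δv₂ = v_c2 − v_a = 481.1 m/s.
Total Δv = Δv₁ + Δv₂ = 1172 m/s.

Δv_total ≈ 1170 m/s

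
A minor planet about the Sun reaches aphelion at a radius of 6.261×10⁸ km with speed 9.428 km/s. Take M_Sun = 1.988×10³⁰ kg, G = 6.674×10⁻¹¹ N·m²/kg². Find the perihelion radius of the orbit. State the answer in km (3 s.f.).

perihelion radius ≈ 1.66×10⁸ km

μ = GM = 6.674×10⁻¹¹ × 1.988×10³⁰ = 1.327×10²⁰ m³/s².
r_a = 6.261×10¹¹ m.
Specific energy ε = v²/2 − μ/r = -1.675×10⁸ J/kg, so a = −μ/(2ε) = 3.961×10¹¹ m.
The apsides satisfy r_p + r_a = 2a, so the perihelion radius is 2a − r_a = 1.662×10¹¹ m = 1.6616×10⁸ km.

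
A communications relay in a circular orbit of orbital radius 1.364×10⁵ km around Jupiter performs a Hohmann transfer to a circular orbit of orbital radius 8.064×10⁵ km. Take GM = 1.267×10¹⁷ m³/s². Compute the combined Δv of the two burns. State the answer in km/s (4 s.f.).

r₁ = 1.364×10⁵ km = 1.364×10⁸ m.
r₂ = 8.064×10⁵ km = 8.064×10⁸ m.
Transfer ellipse a_t = (r₁ + r₂)/2 = 4.714×10⁸ m.
At r₁: circular v_c1 = √(μ/r₁) = 30480 m/s; transfer-perijove v_p = √[μ(2/r₁ − 1/a_t)] = 39860 m/s.
Δv₁ = v_p − v_c1 = 9385 m/s.
At r₂: circular v_c2 = √(μ/r₂) = 12530 m/s; transfer-apojove v_a = √[μ(2/r₂ − 1/a_t)] = 6743 m/s.
Δv₂ = v_c2 − v_a = 5792 m/s.
Total Δv = Δv₁ + Δv₂ = 15180 m/s = 15.18 km/s.

Δv_total ≈ 15.18 km/s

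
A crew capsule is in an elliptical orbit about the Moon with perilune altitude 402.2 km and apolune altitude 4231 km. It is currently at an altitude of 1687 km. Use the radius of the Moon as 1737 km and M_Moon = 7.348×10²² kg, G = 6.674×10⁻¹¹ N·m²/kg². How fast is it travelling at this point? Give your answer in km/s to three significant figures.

v ≈ 1.29 km/s

μ = GM = 6.674×10⁻¹¹ × 7.348×10²² = 4.904×10¹² m³/s².
r_p = 1737 + 402.2 = 2139.2 km = 2.1392×10⁶ m.
r_a = 1737 + 4231 = 5968.0 km = 5.9680×10⁶ m.
r = 1737 + 1687 = 3424.0 km = 3.424×10⁶ m.
Semi-major axis a = (r_p + r_a)/2 = 4053.6 km = 4.054×10⁶ m.
Vis-viva: v² = μ(2/r − 1/a) = 4.904×10¹² × (5.841×10⁻⁷ − 2.467×10⁻⁷) = 1.655×10⁶ m²/s².
v = 1286 m/s = 1.286 km/s.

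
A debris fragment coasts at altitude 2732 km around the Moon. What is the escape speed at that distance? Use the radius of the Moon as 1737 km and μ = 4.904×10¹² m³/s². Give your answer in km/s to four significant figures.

v_esc ≈ 1.481 km/s

r = 1737 + 2732 = 4469.0 km = 4.4690×10⁶ m.
Escape speed v_esc = √(2μ/r) = √(2 × 4.904×10¹² / 4.469×10⁶) = √(2.195×10⁶) = 1481 m/s.
= 1.481 km/s.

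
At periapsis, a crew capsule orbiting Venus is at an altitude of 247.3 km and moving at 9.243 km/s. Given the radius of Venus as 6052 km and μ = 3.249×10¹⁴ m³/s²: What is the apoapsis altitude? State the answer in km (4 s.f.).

r_p = 6052 + 247.3 = 6299.3 km = 6.299×10⁶ m.
Specific energy ε = v²/2 − μ/r = -8.861×10⁶ J/kg, so a = −μ/(2ε) = 1.833×10⁷ m.
The apsides satisfy r_p + r_a = 2a, so the apoapsis radius is 2a − r_p = 3.037×10⁷ m = 30369 km.
Apoapsis altitude = 30369 − 6052 = 24317 km.

apoapsis altitude ≈ 24320 km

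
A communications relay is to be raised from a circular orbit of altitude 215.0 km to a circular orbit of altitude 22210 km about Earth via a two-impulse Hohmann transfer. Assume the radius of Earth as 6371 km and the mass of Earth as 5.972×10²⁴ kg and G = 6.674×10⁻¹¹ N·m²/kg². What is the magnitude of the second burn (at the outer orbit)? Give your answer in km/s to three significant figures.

μ = GM = 6.674×10⁻¹¹ × 5.972×10²⁴ = 3.986×10¹⁴ m³/s².
r₁ = 6371 + 215.0 = 6586.0 km = 6.5860×10⁶ m.
r₂ = 6371 + 22210 = 28581 km = 2.8581×10⁷ m.
Transfer ellipse a_t = (r₁ + r₂)/2 = 1.758×10⁷ m.
At r₁: circular v_c1 = √(μ/r₁) = 7779 m/s; transfer-perigee v_p = √[μ(2/r₁ − 1/a_t)] = 9918 m/s.
At r₂: circular v_c2 = √(μ/r₂) = 3734 m/s; transfer-apogee v_a = √[μ(2/r₂ − 1/a_t)] = 2285 m/s.
Δv₂ = v_c2 − v_a = 1449 m/s.
= 1.449 km/s.

Δv ≈ 1.45 km/s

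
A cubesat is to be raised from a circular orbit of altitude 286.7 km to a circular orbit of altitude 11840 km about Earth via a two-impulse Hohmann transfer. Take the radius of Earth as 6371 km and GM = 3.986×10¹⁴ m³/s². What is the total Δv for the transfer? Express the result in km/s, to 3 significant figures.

Δv_total ≈ 2.88 km/s

r₁ = 6371 + 286.7 = 6657.7 km = 6.6577×10⁶ m.
r₂ = 6371 + 11840 = 18211 km = 1.8211×10⁷ m.
Transfer ellipse a_t = (r₁ + r₂)/2 = 1.243×10⁷ m.
At r₁: circular v_c1 = √(μ/r₁) = 7738 m/s; transfer-perigee v_p = √[μ(2/r₁ − 1/a_t)] = 9364 m/s.
Δv₁ = v_p − v_c1 = 1626 m/s.
At r₂: circular v_c2 = √(μ/r₂) = 4678 m/s; transfer-apogee v_a = √[μ(2/r₂ − 1/a_t)] = 3423 m/s.
Δv₂ = v_c2 − v_a = 1255 m/s.
Total Δv = Δv₁ + Δv₂ = 2881 m/s = 2.881 km/s.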